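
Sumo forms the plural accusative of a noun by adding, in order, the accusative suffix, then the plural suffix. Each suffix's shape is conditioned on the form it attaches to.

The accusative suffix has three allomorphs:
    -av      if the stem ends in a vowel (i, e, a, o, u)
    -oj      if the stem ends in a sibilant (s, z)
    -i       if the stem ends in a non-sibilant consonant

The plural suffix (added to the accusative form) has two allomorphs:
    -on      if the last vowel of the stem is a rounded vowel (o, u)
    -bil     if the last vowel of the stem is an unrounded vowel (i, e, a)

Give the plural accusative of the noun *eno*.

Since the final sound of *eno* is /o/ (a vowel), it takes -av, giving *enoav*.
The accusative form *enoav*: last vowel = /a/, an unrounded vowel → -bil → *enoavbil*.

enoavbil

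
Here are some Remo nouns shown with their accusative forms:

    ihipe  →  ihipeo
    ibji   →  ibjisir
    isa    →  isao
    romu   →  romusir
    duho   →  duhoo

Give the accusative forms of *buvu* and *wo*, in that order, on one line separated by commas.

buvusir, woo

The suffix is conditioned by the last vowel: -sir when the last vowel of the stem is a high vowel (*ibji*, *romu*); -o when the last vowel of the stem is a non-high vowel (*ihipe*, *isa*, *duho*).
*buvu*: last vowel = /u/, a high vowel → -sir → *buvusir*.
*wo* — last vowel /o/ (a non-high vowel) → -o → *woo*.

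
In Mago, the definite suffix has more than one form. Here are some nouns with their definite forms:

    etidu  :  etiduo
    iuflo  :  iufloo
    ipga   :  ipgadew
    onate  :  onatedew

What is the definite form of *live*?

livedew

The suffix is conditioned by the last vowel: -o when the last vowel of the stem is a rounded vowel (*etidu*, *iuflo*); -dew when the last vowel of the stem is an unrounded vowel (*ipga*, *onate*).
*live*: last vowel = /e/, an unrounded vowel → -dew → *livedew*.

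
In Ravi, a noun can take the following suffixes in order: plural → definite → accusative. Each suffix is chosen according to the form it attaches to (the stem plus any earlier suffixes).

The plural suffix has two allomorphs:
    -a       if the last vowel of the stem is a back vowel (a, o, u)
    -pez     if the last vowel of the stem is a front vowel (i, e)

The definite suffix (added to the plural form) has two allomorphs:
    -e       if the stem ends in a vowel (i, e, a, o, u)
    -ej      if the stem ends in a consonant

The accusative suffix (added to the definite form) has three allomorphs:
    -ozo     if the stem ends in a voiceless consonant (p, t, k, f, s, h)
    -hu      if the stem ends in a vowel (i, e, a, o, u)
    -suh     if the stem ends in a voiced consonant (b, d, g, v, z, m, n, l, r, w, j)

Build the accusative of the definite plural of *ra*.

raaehu

Since the last vowel of *ra* is /a/ (a back vowel), it takes -a, giving *raa*.
The plural form *raa*: final sound = /a/, a vowel → -e → *raae*.
The definite form *raae*: final sound = /e/, a vowel → -hu → *raaehu*.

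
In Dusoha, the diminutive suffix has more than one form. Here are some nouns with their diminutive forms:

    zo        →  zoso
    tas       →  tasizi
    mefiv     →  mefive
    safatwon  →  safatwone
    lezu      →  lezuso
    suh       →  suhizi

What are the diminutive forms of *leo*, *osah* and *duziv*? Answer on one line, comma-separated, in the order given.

The alternation tracks the final sound of the stem — -izi when the stem ends in a voiceless consonant (*tas*, *suh*); -e when the stem ends in a voiced consonant (*mefiv*, *safatwon*); -so when the stem ends in a vowel (*zo*, *lezu*).
Since the final sound of *leo* is /o/ (a vowel), it takes -so, giving *leoso*.
*osah* — final sound /h/ (a voiceless consonant) → -izi → *osahizi*.
*duziv*: final sound = /v/, a voiced consonant → -e → *duzive*.

leoso, osahizi, duzive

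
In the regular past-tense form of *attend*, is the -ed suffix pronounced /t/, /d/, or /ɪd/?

The stem *attend* ends in /t/ or /d/.
The -ed suffix is realized as /ɪd/ after /t, d/; as /t/ after other voiceless consonants; and as /d/ after other voiced sounds.
So -ed on *attend* is pronounced /ɪd/.

/ɪd/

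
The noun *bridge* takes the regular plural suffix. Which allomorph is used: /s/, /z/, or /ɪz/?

/ɪz/

The stem *bridge* ends in a sibilant (/s, z, ʃ, ʒ, tʃ, dʒ/).
The plural suffix surfaces as /ɪz/ after sibilants, /s/ after other voiceless consonants, and /z/ after other voiced sounds.
So the plural -s on *bridge* is pronounced /ɪz/.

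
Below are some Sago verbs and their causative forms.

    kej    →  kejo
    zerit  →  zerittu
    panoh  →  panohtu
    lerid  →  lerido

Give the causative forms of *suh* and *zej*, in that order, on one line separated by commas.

Looking at the final consonant of each stem: -tu when the stem ends in a voiceless consonant (*zerit*, *panoh*); -o when the stem ends in a voiced consonant (*kej*, *lerid*).
The final consonant of *suh* is /h/, which is voiceless, so the suffix is -tu, giving *suhtu*.
Since the final consonant of *zej* is /j/ (voiced), it takes -o, giving *zejo*.

suhtu, zejo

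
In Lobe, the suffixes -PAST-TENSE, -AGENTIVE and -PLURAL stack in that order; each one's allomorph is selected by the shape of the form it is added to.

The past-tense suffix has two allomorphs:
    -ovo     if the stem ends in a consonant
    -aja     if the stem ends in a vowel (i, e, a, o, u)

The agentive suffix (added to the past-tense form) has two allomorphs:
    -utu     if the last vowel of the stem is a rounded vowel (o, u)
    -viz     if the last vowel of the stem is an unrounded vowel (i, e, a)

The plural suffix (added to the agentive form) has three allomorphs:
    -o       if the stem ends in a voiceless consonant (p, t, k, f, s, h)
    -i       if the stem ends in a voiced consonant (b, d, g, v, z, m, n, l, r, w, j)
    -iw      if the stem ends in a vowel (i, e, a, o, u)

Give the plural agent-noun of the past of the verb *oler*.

olerovoutuiw

*oler*: final sound = /r/, a consonant → -ovo → *olerovo*.
Since the last vowel of the past-tense form *olerovo* is /o/ (a rounded vowel), it takes -utu, giving *olerovoutu*.
The final sound of the agentive form *olerovoutu* is /u/, which is a vowel, so the plural suffix is -iw, giving *olerovoutuiw*.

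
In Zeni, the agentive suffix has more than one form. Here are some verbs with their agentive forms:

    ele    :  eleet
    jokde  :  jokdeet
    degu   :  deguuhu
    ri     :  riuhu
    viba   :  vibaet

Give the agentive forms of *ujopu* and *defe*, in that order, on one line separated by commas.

ujopuuhu, defeet

Looking at the last vowel of each stem: -uhu when the last vowel of the stem is a high vowel (*degu*, *ri*); -et when the last vowel of the stem is a non-high vowel (*ele*, *jokde*, *viba*).
Since the last vowel of *ujopu* is /u/ (a high vowel), it takes -uhu, giving *ujopuuhu*.
Since the last vowel of *defe* is /e/ (a non-high vowel), it takes -et, giving *defeet*.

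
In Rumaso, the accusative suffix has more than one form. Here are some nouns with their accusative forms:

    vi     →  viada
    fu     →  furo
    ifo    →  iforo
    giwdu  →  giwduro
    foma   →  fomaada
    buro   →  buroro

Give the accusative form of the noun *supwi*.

supwiada

The suffix is conditioned by the last vowel: -ro when the last vowel of the stem is a rounded vowel (*fu*, *ifo*, *giwdu*, *buro*); -ada when the last vowel of the stem is an unrounded vowel (*vi*, *foma*).
*supwi*: last vowel = /i/, an unrounded vowel → -ada → *supwiada*.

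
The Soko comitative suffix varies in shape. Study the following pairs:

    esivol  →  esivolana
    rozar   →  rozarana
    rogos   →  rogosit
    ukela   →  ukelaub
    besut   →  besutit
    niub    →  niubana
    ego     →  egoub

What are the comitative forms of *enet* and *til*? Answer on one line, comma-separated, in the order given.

enetit, tilana

The pattern is voicing of the final sound: -it when the stem ends in a voiceless consonant (*rogos*, *besut*); -ana when the stem ends in a voiced consonant (*esivol*, *rozar*, *niub*); -ub when the stem ends in a vowel (*ukela*, *ego*).
The final sound of *enet* is /t/, which is a voiceless consonant, so the suffix is -it, giving *enetit*.
*til* — final sound /l/ (a voiced consonant) → -ana → *tilana*.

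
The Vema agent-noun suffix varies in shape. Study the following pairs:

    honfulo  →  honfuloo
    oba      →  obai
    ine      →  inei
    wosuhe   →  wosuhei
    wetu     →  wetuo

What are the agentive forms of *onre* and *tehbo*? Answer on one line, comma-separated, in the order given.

onrei, tehboo

Looking at the last vowel of each stem: -o when the last vowel of the stem is a rounded vowel (*honfulo*, *wetu*); -i when the last vowel of the stem is an unrounded vowel (*oba*, *ine*, *wosuhe*).
Since the last vowel of *onre* is /e/ (an unrounded vowel), it takes -i, giving *onrei*.
*tehbo* — last vowel /o/ (a rounded vowel) → -o → *tehboo*.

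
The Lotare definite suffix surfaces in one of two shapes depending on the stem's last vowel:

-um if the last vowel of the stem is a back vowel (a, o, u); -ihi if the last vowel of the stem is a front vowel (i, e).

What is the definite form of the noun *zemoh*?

zemohum

Since the last vowel of *zemoh* is /o/ (a back vowel), it takes -um, giving *zemohum*.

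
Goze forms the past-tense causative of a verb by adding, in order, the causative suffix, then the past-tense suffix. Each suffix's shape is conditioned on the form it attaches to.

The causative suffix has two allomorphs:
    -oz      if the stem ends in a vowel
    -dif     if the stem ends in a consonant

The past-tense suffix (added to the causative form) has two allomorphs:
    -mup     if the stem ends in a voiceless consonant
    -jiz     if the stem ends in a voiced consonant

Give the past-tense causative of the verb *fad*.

faddifmup

Since the final sound of *fad* is /d/ (a consonant), it takes -dif, giving *faddif*.
The causative form *faddif*: final consonant = /f/, voiceless → -mup → *faddifmup*.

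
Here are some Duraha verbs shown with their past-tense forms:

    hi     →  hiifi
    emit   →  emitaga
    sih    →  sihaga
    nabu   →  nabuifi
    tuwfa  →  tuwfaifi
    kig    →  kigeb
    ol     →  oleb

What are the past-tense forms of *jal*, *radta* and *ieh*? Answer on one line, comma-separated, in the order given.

The pattern is voicing of the final sound: -aga when the stem ends in a voiceless consonant (*emit*, *sih*); -eb when the stem ends in a voiced consonant (*kig*, *ol*); -ifi when the stem ends in a vowel (*hi*, *nabu*, *tuwfa*).
*jal*: final sound = /l/, a voiced consonant → -eb → *jaleb*.
The final sound of *radta* is /a/, which is a vowel, so the suffix is -ifi, giving *radtaifi*.
*ieh* — final sound /h/ (a voiceless consonant) → -aga → *iehaga*.

jaleb, radtaifi, iehaga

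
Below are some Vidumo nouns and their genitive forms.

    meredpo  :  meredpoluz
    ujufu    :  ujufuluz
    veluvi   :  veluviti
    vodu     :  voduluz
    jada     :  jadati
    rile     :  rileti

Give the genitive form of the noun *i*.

iti

The suffix is conditioned by the last vowel: -luz when the last vowel of the stem is a rounded vowel (*meredpo*, *ujufu*, *vodu*); -ti when the last vowel of the stem is an unrounded vowel (*veluvi*, *jada*, *rile*).
*i* — last vowel /i/ (an unrounded vowel) → -ti → *iti*.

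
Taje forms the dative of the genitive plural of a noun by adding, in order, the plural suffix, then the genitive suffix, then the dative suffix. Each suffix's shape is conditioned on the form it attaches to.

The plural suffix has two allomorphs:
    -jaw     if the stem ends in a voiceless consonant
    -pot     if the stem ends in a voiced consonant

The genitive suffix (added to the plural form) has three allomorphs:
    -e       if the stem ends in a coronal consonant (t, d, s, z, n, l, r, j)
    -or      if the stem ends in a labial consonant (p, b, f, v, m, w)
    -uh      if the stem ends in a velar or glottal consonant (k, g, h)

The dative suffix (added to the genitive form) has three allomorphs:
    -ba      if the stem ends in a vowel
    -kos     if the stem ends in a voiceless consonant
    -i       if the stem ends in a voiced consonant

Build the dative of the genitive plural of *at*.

The final consonant of *at* is /t/, which is voiceless, so the plural suffix is -jaw, giving *atjaw*.
Since the final consonant of the plural form *atjaw* is /w/ (labial), it takes -or, giving *atjawor*.
The genitive form *atjawor* — final sound /r/ (a voiced consonant) → -i → *atjawori*.

atjawori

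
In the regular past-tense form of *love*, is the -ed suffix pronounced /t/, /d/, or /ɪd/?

/d/

The stem *love* ends in a voiced sound other than /d/.
The -ed suffix is realized as /ɪd/ after /t, d/; as /t/ after other voiceless consonants; and as /d/ after other voiced sounds.
So -ed on *love* is pronounced /d/.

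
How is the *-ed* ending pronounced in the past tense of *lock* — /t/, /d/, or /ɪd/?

The stem *lock* ends in a voiceless consonant other than /t/.
The -ed suffix is realized as /ɪd/ after /t, d/; as /t/ after other voiceless consonants; and as /d/ after other voiced sounds.
So -ed on *lock* is pronounced /t/.

/t/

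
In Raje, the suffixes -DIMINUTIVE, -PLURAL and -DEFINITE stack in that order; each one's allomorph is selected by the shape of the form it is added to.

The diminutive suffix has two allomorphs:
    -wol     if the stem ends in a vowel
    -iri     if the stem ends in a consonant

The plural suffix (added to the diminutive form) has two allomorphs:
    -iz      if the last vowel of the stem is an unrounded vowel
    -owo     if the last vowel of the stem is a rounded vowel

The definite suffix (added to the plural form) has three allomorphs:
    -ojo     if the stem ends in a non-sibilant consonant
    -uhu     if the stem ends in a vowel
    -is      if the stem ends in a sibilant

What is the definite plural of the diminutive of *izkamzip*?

izkamzipiriizis

*izkamzip* — final sound /p/ (a consonant) → -iri → *izkamzipiri*.
The diminutive form *izkamzipiri*: last vowel = /i/, an unrounded vowel → -iz → *izkamzipiriiz*.
The final sound of the plural form *izkamzipiriiz* is /z/, which is a sibilant, so the definite suffix is -is, giving *izkamzipiriizis*.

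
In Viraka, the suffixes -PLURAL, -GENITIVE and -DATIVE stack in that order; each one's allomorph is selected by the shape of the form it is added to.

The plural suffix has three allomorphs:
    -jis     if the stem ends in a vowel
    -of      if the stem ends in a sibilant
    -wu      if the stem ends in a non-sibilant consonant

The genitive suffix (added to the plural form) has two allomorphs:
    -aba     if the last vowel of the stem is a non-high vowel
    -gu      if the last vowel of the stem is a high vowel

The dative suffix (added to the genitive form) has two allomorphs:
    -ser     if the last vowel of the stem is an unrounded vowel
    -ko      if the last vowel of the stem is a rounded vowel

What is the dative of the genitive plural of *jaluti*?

jalutijisguko

The final sound of *jaluti* is /i/, which is a vowel, so the plural suffix is -jis, giving *jalutijis*.
Since the last vowel of the plural form *jalutijis* is /i/ (a high vowel), it takes -gu, giving *jalutijisgu*.
The last vowel of the genitive form *jalutijisgu* is /u/, which is a rounded vowel, so the dative suffix is -ko, giving *jalutijisguko*.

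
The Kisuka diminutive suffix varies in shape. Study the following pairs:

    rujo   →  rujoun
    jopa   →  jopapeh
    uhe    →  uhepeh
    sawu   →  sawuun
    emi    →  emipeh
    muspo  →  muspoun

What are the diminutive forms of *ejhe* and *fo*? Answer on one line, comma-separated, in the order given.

ejhepeh, foun

The pattern is rounding harmony: -un when the last vowel of the stem is a rounded vowel (*rujo*, *sawu*, *muspo*); -peh when the last vowel of the stem is an unrounded vowel (*jopa*, *uhe*, *emi*).
The last vowel of *ejhe* is /e/, which is an unrounded vowel, so the suffix is -peh, giving *ejhepeh*.
The last vowel of *fo* is /o/, which is a rounded vowel, so the suffix is -un, giving *foun*.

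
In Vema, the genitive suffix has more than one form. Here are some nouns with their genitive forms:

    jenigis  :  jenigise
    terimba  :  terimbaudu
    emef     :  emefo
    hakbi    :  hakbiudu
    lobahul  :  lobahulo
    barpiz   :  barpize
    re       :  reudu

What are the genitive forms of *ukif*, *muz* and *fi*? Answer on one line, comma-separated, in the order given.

Looking at the final sound of each stem: -e when the stem ends in a sibilant (*jenigis*, *barpiz*); -o when the stem ends in a non-sibilant consonant (*emef*, *lobahul*); -udu when the stem ends in a vowel (*terimba*, *hakbi*, *re*).
Since the final sound of *ukif* is /f/ (a non-sibilant consonant), it takes -o, giving *ukifo*.
The final sound of *muz* is /z/, which is a sibilant, so the suffix is -e, giving *muze*.
*fi* — final sound /i/ (a vowel) → -udu → *fiudu*.

ukifo, muze, fiudu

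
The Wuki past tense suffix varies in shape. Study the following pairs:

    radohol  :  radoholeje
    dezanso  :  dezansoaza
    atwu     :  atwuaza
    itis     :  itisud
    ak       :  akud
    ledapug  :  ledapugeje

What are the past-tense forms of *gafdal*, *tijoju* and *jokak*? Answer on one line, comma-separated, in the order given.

Looking at the final sound of each stem: -ud when the stem ends in a voiceless consonant (*itis*, *ak*); -eje when the stem ends in a voiced consonant (*radohol*, *ledapug*); -aza when the stem ends in a vowel (*dezanso*, *atwu*).
*gafdal*: final sound = /l/, a voiced consonant → -eje → *gafdaleje*.
*tijoju* — final sound /u/ (a vowel) → -aza → *tijojuaza*.
The final sound of *jokak* is /k/, which is a voiceless consonant, so the suffix is -ud, giving *jokakud*.

gafdaleje, tijojuaza, jokakud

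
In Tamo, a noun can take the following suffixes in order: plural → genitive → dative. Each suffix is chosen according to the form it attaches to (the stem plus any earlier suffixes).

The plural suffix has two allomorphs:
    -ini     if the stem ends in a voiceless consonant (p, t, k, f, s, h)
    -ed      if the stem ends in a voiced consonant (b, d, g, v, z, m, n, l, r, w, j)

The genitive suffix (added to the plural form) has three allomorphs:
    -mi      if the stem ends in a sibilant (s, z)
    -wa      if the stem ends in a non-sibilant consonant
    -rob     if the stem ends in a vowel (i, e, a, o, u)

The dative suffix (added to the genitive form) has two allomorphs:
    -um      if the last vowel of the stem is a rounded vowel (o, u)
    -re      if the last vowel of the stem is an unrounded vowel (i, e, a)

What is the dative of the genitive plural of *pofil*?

*pofil*: final consonant = /l/, voiced → -ed → *pofiled*.
The plural form *pofiled* — final sound /d/ (a non-sibilant consonant) → -wa → *pofiledwa*.
The genitive form *pofiledwa*: last vowel = /a/, an unrounded vowel → -re → *pofiledware*.

pofiledware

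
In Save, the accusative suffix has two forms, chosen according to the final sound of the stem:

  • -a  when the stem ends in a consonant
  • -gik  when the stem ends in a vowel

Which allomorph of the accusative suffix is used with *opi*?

*opi*: final sound = /i/, a vowel → -gik.

-gik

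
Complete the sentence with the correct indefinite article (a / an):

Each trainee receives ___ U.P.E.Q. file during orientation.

The indefinite article is chosen by the initial *sound* of the following word, not its spelling.
The initialism *U.P.E.Q.* is read letter by letter; the first letter, U, is pronounced /juː/, which begins with a consonant sound.
So the article is *a*: Each trainee receives a U.P.E.Q. file during orientation.

a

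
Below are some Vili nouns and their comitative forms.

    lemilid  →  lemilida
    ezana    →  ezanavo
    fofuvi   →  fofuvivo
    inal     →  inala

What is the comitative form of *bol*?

bola

The suffix is conditioned by the final sound: -a when the stem ends in a consonant (*lemilid*, *inal*); -vo when the stem ends in a vowel (*ezana*, *fofuvi*).
*bol*: final sound = /l/, a consonant → -a → *bola*.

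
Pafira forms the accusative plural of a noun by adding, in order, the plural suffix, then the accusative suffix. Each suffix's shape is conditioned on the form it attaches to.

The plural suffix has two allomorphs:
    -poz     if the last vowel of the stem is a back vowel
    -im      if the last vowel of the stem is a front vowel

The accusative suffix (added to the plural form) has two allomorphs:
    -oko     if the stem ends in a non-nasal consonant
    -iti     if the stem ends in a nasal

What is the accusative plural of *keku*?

kekupozoko

*keku* — last vowel /u/ (a back vowel) → -poz → *kekupoz*.
Since the final consonant of the plural form *kekupoz* is /z/ (non-nasal), it takes -oko, giving *kekupozoko*.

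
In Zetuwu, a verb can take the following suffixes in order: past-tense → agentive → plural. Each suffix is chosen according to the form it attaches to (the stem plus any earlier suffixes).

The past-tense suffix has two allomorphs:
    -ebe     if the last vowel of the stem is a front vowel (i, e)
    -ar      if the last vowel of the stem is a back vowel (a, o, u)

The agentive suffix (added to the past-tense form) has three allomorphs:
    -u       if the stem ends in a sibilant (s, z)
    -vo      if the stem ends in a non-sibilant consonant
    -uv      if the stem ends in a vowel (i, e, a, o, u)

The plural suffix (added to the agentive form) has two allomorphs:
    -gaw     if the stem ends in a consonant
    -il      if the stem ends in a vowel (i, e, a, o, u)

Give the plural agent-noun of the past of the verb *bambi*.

*bambi* — last vowel /i/ (a front vowel) → -ebe → *bambiebe*.
The past-tense form *bambiebe*: final sound = /e/, a vowel → -uv → *bambiebeuv*.
The agentive form *bambiebeuv* — final sound /v/ (a consonant) → -gaw → *bambiebeuvgaw*.

bambiebeuvgaw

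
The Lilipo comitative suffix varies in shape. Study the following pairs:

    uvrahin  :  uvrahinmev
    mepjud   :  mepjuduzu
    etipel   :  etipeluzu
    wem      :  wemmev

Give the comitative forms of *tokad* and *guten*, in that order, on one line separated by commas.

tokaduzu, gutenmev

Looking at the final consonant of each stem: -mev when the stem ends in a nasal (*uvrahin*, *wem*); -uzu when the stem ends in a non-nasal consonant (*mepjud*, *etipel*).
*tokad*: final consonant = /d/, non-nasal → -uzu → *tokaduzu*.
*guten* — final consonant /n/ (a nasal) → -mev → *gutenmev*.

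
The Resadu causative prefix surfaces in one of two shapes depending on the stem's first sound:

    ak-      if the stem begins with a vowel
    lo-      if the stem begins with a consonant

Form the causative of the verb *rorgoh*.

*rorgoh*: first sound = /r/, a consonant → lo- → *lororgoh*.

lororgoh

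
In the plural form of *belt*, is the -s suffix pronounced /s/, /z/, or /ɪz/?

/s/

The stem *belt* ends in a voiceless non-sibilant consonant.
The plural suffix surfaces as /ɪz/ after sibilants, /s/ after other voiceless consonants, and /z/ after other voiced sounds.
So the plural -s on *belt* is pronounced /s/.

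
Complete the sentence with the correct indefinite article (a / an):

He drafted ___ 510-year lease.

The indefinite article is chosen by the initial *sound* of the following word, not its spelling.
The number *510* is spoken "five hundred …", beginning with /faɪv/ — a consonant sound.
So the article is *a*: He drafted a 510-year lease.

a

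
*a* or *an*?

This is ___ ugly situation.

an

The indefinite article is chosen by the initial *sound* of the following word, not its spelling.
*ugly* begins with the sound /ʌ/ (u pronounced /ʌ/) — a vowel sound.
So the article is *an*: This is an ugly situation.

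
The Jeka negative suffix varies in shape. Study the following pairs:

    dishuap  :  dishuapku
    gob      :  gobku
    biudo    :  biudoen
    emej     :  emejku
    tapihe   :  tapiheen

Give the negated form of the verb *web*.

webku

Looking at the final sound of each stem: -ku when the stem ends in a consonant (*dishuap*, *gob*, *emej*); -en when the stem ends in a vowel (*biudo*, *tapihe*).
The final sound of *web* is /b/, which is a consonant, so the suffix is -ku, giving *webku*.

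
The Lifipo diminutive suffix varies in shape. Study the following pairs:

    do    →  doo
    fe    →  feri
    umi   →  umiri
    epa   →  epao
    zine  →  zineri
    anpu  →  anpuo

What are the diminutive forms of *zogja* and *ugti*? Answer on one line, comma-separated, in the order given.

zogjao, ugtiri

The alternation tracks the last vowel of the stem — -ri when the last vowel of the stem is a front vowel (*fe*, *umi*, *zine*); -o when the last vowel of the stem is a back vowel (*do*, *epa*, *anpu*).
The last vowel of *zogja* is /a/, which is a back vowel, so the suffix is -o, giving *zogjao*.
*ugti* — last vowel /i/ (a front vowel) → -ri → *ugtiri*.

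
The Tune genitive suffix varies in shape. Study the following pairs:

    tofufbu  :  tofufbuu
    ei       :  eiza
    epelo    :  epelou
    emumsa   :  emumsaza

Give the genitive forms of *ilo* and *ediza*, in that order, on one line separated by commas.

The suffix is conditioned by the last vowel: -u when the last vowel of the stem is a rounded vowel (*tofufbu*, *epelo*); -za when the last vowel of the stem is an unrounded vowel (*ei*, *emumsa*).
*ilo* — last vowel /o/ (a rounded vowel) → -u → *ilou*.
*ediza*: last vowel = /a/, an unrounded vowel → -za → *edizaza*.

ilou, edizaza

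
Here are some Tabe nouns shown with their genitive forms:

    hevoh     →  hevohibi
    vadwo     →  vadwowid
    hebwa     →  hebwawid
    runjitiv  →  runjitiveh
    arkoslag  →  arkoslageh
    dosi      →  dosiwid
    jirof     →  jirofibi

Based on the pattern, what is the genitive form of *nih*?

The pattern is voicing of the final sound: -ibi when the stem ends in a voiceless consonant (*hevoh*, *jirof*); -eh when the stem ends in a voiced consonant (*runjitiv*, *arkoslag*); -wid when the stem ends in a vowel (*vadwo*, *hebwa*, *dosi*).
The final sound of *nih* is /h/, which is a voiceless consonant, so the suffix is -ibi, giving *nihibi*.

nihibi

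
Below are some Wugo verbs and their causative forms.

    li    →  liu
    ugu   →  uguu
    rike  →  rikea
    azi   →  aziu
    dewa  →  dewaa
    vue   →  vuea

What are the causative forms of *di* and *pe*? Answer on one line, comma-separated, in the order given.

diu, pea

The suffix is conditioned by the last vowel: -u when the last vowel of the stem is a high vowel (*li*, *ugu*, *azi*); -a when the last vowel of the stem is a non-high vowel (*rike*, *dewa*, *vue*).
The last vowel of *di* is /i/, which is a high vowel, so the suffix is -u, giving *diu*.
*pe*: last vowel = /e/, a non-high vowel → -a → *pea*.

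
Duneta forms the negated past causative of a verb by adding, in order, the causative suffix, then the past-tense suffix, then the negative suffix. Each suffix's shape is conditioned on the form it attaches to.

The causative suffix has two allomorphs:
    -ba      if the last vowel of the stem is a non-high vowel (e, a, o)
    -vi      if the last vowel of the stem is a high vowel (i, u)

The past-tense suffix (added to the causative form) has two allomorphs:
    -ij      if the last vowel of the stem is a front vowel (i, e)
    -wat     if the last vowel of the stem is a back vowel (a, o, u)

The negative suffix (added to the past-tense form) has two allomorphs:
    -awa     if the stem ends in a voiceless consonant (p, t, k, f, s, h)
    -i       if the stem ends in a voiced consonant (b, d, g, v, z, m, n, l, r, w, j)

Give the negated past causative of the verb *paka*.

Since the last vowel of *paka* is /a/ (a non-high vowel), it takes -ba, giving *pakaba*.
The causative form *pakaba* — last vowel /a/ (a back vowel) → -wat → *pakabawat*.
Since the final consonant of the past-tense form *pakabawat* is /t/ (voiceless), it takes -awa, giving *pakabawatawa*.

pakabawatawa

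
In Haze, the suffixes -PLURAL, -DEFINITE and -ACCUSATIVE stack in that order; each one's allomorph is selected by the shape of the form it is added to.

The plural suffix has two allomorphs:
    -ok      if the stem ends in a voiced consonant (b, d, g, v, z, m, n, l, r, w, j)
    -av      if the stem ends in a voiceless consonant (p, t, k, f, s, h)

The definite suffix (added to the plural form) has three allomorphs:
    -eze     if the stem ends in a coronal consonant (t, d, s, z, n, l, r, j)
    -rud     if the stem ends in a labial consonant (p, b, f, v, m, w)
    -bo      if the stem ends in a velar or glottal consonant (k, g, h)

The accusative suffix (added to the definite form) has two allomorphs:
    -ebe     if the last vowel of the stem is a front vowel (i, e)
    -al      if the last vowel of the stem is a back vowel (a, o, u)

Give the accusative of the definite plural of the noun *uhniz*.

*uhniz*: final consonant = /z/, voiced → -ok → *uhnizok*.
The plural form *uhnizok* — final consonant /k/ (velar/glottal) → -bo → *uhnizokbo*.
The definite form *uhnizokbo* — last vowel /o/ (a back vowel) → -al → *uhnizokboal*.

uhnizokboal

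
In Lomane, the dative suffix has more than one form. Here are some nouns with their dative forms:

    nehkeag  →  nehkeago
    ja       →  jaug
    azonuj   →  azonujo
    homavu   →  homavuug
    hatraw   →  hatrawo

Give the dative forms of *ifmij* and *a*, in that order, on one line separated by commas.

The suffix is conditioned by the final sound: -o when the stem ends in a consonant (*nehkeag*, *azonuj*, *hatraw*); -ug when the stem ends in a vowel (*ja*, *homavu*).
Since the final sound of *ifmij* is /j/ (a consonant), it takes -o, giving *ifmijo*.
*a* — final sound /a/ (a vowel) → -ug → *aug*.

ifmijo, aug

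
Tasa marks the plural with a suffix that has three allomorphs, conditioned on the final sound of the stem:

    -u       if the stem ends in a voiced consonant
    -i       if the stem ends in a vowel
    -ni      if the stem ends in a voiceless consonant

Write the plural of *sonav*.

sonavu

*sonav* — final sound /v/ (a voiced consonant) → -u → *sonavu*.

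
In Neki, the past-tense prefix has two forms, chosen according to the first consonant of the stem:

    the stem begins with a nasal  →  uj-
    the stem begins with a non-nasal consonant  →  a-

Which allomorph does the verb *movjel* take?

uj-

Since the first consonant of *movjel* is /m/ (a nasal), it takes uj-.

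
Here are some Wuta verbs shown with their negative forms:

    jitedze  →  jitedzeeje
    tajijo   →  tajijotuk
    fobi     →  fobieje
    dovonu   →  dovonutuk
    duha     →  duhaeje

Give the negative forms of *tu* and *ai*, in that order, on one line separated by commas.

tutuk, aieje

The pattern is rounding harmony: -tuk when the last vowel of the stem is a rounded vowel (*tajijo*, *dovonu*); -eje when the last vowel of the stem is an unrounded vowel (*jitedze*, *fobi*, *duha*).
*tu*: last vowel = /u/, a rounded vowel → -tuk → *tutuk*.
*ai*: last vowel = /i/, an unrounded vowel → -eje → *aieje*.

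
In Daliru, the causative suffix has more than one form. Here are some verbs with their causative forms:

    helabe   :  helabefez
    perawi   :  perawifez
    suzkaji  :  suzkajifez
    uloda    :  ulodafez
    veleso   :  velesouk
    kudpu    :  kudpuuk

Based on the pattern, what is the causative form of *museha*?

The suffix is conditioned by the last vowel: -uk when the last vowel of the stem is a rounded vowel (*veleso*, *kudpu*); -fez when the last vowel of the stem is an unrounded vowel (*helabe*, *perawi*, *suzkaji*, *uloda*).
*museha* — last vowel /a/ (an unrounded vowel) → -fez → *musehafez*.

musehafez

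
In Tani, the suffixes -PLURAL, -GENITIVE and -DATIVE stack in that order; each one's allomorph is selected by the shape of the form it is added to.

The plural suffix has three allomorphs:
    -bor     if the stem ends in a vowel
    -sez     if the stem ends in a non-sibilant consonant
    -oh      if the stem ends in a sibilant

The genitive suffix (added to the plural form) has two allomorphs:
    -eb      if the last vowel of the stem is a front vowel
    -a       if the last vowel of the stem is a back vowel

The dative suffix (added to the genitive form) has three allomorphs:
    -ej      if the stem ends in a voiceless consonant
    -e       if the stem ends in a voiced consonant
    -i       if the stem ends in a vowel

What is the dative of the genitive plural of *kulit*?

kulitsezebe

Since the final sound of *kulit* is /t/ (a non-sibilant consonant), it takes -sez, giving *kulitsez*.
The plural form *kulitsez* — last vowel /e/ (a front vowel) → -eb → *kulitsezeb*.
The genitive form *kulitsezeb*: final sound = /b/, a voiced consonant → -e → *kulitsezebe*.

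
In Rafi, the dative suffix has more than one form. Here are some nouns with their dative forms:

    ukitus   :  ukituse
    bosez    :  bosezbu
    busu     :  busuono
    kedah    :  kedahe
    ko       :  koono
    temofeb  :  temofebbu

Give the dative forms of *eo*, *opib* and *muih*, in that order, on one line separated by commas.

eoono, opibbu, muihe

The alternation tracks the final sound of the stem — -e when the stem ends in a voiceless consonant (*ukitus*, *kedah*); -bu when the stem ends in a voiced consonant (*bosez*, *temofeb*); -ono when the stem ends in a vowel (*busu*, *ko*).
*eo*: final sound = /o/, a vowel → -ono → *eoono*.
*opib* — final sound /b/ (a voiced consonant) → -bu → *opibbu*.
*muih*: final sound = /h/, a voiceless consonant → -e → *muihe*.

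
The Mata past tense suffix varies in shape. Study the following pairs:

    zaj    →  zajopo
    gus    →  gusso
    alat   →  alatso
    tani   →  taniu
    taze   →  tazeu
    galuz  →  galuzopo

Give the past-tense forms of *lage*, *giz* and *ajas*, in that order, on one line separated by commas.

Looking at the final sound of each stem: -so when the stem ends in a voiceless consonant (*gus*, *alat*); -opo when the stem ends in a voiced consonant (*zaj*, *galuz*); -u when the stem ends in a vowel (*tani*, *taze*).
*lage*: final sound = /e/, a vowel → -u → *lageu*.
*giz* — final sound /z/ (a voiced consonant) → -opo → *gizopo*.
The final sound of *ajas* is /s/, which is a voiceless consonant, so the suffix is -so, giving *ajasso*.

lageu, gizopo, ajasso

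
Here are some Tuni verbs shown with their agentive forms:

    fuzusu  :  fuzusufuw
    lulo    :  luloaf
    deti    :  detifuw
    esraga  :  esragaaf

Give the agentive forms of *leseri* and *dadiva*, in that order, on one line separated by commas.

leserifuw, dadivaaf

Looking at the last vowel of each stem: -fuw when the last vowel of the stem is a high vowel (*fuzusu*, *deti*); -af when the last vowel of the stem is a non-high vowel (*lulo*, *esraga*).
The last vowel of *leseri* is /i/, which is a high vowel, so the suffix is -fuw, giving *leserifuw*.
The last vowel of *dadiva* is /a/, which is a non-high vowel, so the suffix is -af, giving *dadivaaf*.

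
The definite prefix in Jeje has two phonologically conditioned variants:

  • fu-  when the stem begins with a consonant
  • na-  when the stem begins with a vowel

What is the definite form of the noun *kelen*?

*kelen*: first sound = /k/, a consonant → fu- → *fukelen*.

fukelen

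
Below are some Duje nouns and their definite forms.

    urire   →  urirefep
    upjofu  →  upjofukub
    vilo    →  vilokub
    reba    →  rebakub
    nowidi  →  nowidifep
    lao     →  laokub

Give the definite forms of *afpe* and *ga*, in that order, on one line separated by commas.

Looking at the last vowel of each stem: -fep when the last vowel of the stem is a front vowel (*urire*, *nowidi*); -kub when the last vowel of the stem is a back vowel (*upjofu*, *vilo*, *reba*, *lao*).
*afpe* — last vowel /e/ (a front vowel) → -fep → *afpefep*.
The last vowel of *ga* is /a/, which is a back vowel, so the suffix is -kub, giving *gakub*.

afpefep, gakub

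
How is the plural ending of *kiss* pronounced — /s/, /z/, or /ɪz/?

/ɪz/

The stem *kiss* ends in a sibilant (/s, z, ʃ, ʒ, tʃ, dʒ/).
The plural suffix surfaces as /ɪz/ after sibilants, /s/ after other voiceless consonants, and /z/ after other voiced sounds.
So the plural -s on *kiss* is pronounced /ɪz/.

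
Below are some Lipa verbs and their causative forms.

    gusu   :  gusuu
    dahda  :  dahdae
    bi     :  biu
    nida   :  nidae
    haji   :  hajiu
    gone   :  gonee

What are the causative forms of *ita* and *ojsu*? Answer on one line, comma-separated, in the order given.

itae, ojsuu

The pattern is height harmony: -u when the last vowel of the stem is a high vowel (*gusu*, *bi*, *haji*); -e when the last vowel of the stem is a non-high vowel (*dahda*, *nida*, *gone*).
*ita* — last vowel /a/ (a non-high vowel) → -e → *itae*.
The last vowel of *ojsu* is /u/, which is a high vowel, so the suffix is -u, giving *ojsuu*.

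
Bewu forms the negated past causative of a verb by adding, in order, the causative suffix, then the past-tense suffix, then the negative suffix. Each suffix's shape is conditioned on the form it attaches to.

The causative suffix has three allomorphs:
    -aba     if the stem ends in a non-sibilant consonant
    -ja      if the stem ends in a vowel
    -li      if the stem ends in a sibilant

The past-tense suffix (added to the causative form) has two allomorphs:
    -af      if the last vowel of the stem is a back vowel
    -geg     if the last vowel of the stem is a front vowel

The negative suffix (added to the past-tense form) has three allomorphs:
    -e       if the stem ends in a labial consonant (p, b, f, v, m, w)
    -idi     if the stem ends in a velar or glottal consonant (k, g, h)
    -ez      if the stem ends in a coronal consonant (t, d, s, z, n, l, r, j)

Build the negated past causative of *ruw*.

The final sound of *ruw* is /w/, which is a non-sibilant consonant, so the causative suffix is -aba, giving *ruwaba*.
The causative form *ruwaba*: last vowel = /a/, a back vowel → -af → *ruwabaaf*.
The past-tense form *ruwabaaf* — final consonant /f/ (labial) → -e → *ruwabaafe*.

ruwabaafe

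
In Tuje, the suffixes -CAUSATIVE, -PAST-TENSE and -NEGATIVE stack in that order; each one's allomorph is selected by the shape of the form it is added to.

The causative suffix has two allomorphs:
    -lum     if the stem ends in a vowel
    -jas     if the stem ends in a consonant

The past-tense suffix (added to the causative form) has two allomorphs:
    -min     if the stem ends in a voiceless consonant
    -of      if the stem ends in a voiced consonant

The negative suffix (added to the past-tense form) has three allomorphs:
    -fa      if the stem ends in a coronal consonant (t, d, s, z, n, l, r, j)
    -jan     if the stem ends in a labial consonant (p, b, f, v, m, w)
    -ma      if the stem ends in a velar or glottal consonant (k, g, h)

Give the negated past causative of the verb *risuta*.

Since the final sound of *risuta* is /a/ (a vowel), it takes -lum, giving *risutalum*.
The causative form *risutalum*: final consonant = /m/, voiced → -of → *risutalumof*.
The past-tense form *risutalumof*: final consonant = /f/, labial → -jan → *risutalumofjan*.

risutalumofjan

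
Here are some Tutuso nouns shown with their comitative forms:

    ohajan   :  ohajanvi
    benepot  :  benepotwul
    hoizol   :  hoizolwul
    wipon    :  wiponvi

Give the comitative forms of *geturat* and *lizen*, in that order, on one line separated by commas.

geturatwul, lizenvi

The pattern is nasality of the final consonant: -vi when the stem ends in a nasal (*ohajan*, *wipon*); -wul when the stem ends in a non-nasal consonant (*benepot*, *hoizol*).
Since the final consonant of *geturat* is /t/ (non-nasal), it takes -wul, giving *geturatwul*.
Since the final consonant of *lizen* is /n/ (a nasal), it takes -vi, giving *lizenvi*.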